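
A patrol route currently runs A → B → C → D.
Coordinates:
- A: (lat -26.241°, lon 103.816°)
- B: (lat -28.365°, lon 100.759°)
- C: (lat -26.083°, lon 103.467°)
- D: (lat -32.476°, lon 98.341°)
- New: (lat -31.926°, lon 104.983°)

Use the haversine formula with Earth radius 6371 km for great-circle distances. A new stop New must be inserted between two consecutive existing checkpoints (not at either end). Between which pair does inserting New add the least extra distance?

between C and D

Added distance for inserting New between each consecutive pair:
A–B: 825.9 km
B–C: 864.5 km
C–D: 426.9 km
Smallest added distance is 426.9 km, inserting between C and D.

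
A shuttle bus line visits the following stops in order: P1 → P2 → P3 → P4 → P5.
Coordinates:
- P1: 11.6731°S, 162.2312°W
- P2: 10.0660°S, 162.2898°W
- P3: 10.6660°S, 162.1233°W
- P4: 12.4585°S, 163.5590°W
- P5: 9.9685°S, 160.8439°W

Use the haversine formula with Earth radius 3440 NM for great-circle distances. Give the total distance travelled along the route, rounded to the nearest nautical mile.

Leg distances:
P1→P2: 96.6 NM  (cumulative 96.6 NM)
P2→P3: 37.3 NM  (cumulative 133.9 NM)
P3→P4: 136.8 NM  (cumulative 270.7 NM)
P4→P5: 218.9 NM  (cumulative 489.6 NM)
Total route length ≈ 490 NM.

490 NM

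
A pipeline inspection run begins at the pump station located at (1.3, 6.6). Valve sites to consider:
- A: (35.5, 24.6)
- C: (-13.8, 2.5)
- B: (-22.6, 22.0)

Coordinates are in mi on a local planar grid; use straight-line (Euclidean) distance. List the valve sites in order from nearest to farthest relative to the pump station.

Distances from the pump station:
C (-13.8, 2.5): 15.6 mi
B (-22.6, 22.0): 28.4 mi
A (35.5, 24.6): 38.6 mi

C, B, A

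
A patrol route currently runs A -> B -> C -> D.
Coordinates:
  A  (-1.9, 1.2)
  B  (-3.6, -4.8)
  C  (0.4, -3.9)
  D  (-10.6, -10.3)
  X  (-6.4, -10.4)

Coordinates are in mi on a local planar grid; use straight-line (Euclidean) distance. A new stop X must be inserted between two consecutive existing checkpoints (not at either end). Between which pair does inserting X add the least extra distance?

Added distance for inserting X between each consecutive pair:
A–B: 12.5 mi
B–C: 11.6 mi
C–D: 0.9 mi
Smallest added distance is 0.9 mi, inserting between C and D.

between C and D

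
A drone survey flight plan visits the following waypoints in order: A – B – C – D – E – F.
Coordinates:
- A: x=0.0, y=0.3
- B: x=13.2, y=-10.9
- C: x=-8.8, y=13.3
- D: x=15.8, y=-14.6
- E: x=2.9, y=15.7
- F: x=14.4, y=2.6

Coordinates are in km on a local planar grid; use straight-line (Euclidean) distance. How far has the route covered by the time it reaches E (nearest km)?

120 km

Leg distances:
A→B: 17.3 km  (cumulative 17.3 km)
B→C: 32.7 km  (cumulative 50.0 km)
C→D: 37.2 km  (cumulative 87.2 km)
D→E: 32.9 km  (cumulative 120.1 km)
Cumulative distance at E ≈ 120 km.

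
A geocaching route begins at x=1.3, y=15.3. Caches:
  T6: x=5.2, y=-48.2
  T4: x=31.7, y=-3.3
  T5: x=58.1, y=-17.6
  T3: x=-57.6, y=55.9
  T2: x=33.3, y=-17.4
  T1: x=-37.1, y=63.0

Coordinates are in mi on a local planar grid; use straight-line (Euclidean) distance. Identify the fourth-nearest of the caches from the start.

T6

Distances from the start (x=1.3, y=15.3):
T4: 35.6 mi
T2: 45.8 mi
T1: 61.2 mi
T6: 63.6 mi
T5: 65.6 mi
T3: 71.5 mi
The fourth-nearest is T6 at 63.6 mi.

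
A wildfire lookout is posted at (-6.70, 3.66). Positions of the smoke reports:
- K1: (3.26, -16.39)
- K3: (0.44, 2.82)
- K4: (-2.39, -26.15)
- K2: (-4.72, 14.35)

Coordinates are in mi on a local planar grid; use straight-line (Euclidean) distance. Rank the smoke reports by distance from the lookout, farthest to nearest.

K4, K1, K2, K3

Distances from the lookout:
K4 (-2.39, -26.15): 30.1 mi
K1 (3.26, -16.39): 22.4 mi
K2 (-4.72, 14.35): 10.9 mi
K3 (0.44, 2.82): 7.2 mi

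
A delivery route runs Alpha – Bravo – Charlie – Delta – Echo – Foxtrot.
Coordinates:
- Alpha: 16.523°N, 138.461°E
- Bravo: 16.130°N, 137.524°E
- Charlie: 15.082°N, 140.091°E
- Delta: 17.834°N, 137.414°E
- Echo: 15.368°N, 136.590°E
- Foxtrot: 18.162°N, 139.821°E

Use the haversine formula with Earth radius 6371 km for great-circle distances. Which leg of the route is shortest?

Alpha–Bravo

Leg distances:
Alpha→Bravo: 109.1 km
Bravo→Charlie: 298.6 km
Charlie→Delta: 418.5 km
Delta→Echo: 287.9 km
Echo→Foxtrot: 463.5 km
The shortest leg is Alpha–Bravo at 109.1 km.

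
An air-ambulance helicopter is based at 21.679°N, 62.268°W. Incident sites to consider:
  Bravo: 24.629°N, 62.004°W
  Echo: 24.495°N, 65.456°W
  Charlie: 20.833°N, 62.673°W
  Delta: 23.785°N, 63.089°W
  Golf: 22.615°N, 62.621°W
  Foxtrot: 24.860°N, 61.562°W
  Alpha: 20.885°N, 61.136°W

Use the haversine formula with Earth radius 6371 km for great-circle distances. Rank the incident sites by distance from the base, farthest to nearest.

Distances from the base:
Echo 24.495°N, 65.456°W: 452.1 km
Foxtrot 24.860°N, 61.562°W: 361.0 km
Bravo 24.629°N, 62.004°W: 329.1 km
Delta 23.785°N, 63.089°W: 248.9 km
Alpha 20.885°N, 61.136°W: 146.8 km
Golf 22.615°N, 62.621°W: 110.2 km
Charlie 20.833°N, 62.673°W: 103.0 km

Echo, Foxtrot, Bravo, Delta, Alpha, Golf, Charlie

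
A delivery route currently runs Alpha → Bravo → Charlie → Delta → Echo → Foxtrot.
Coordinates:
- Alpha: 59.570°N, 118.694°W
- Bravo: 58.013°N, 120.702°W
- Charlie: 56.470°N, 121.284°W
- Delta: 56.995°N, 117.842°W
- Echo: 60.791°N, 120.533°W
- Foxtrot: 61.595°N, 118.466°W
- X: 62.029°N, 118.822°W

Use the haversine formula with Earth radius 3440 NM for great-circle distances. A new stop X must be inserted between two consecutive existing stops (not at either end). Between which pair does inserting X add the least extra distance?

Added distance for inserting X between each consecutive pair:
Alpha–Bravo: 282.9 NM
Bravo–Charlie: 495.2 NM
Charlie–Delta: 528.2 NM
Delta–Echo: 150.1 NM
Echo–Foxtrot: 40.2 NM
Smallest added distance is 40.2 NM, inserting between Echo and Foxtrot.

between Echo and Foxtrot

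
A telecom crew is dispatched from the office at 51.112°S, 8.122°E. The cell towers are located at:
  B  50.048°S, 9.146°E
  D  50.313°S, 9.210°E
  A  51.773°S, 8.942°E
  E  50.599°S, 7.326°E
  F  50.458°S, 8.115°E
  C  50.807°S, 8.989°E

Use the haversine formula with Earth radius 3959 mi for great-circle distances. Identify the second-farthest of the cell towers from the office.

D

Distances from the office (51.112°S, 8.122°E):
B: 86.2 mi
D: 72.9 mi
A: 57.7 mi
E: 49.6 mi
F: 45.2 mi
C: 43.2 mi
The second-farthest is D at 72.9 mi.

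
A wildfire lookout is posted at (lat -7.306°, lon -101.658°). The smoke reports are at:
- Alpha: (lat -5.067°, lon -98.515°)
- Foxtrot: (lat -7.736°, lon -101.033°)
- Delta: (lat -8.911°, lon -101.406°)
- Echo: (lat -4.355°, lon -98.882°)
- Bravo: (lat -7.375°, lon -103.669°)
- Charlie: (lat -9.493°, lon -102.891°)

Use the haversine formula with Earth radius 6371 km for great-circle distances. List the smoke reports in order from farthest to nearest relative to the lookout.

Echo, Alpha, Charlie, Bravo, Delta, Foxtrot

Distances from the lookout:
Echo (lat -4.355°, lon -98.882°): 449.4 km
Alpha (lat -5.067°, lon -98.515°): 427.4 km
Charlie (lat -9.493°, lon -102.891°): 278.4 km
Bravo (lat -7.375°, lon -103.669°): 221.9 km
Delta (lat -8.911°, lon -101.406°): 180.6 km
Foxtrot (lat -7.736°, lon -101.033°): 83.9 km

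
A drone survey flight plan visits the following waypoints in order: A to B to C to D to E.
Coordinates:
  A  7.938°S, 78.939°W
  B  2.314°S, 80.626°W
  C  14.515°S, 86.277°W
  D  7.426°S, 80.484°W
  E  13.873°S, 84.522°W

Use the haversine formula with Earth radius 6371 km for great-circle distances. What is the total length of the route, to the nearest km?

3996 km

Leg distances:
A→B: 652.7 km  (cumulative 652.7 km)
B→C: 1491.8 km  (cumulative 2144.4 km)
C→D: 1010.3 km  (cumulative 3154.7 km)
D→E: 841.7 km  (cumulative 3996.4 km)
Total route length ≈ 3996 km.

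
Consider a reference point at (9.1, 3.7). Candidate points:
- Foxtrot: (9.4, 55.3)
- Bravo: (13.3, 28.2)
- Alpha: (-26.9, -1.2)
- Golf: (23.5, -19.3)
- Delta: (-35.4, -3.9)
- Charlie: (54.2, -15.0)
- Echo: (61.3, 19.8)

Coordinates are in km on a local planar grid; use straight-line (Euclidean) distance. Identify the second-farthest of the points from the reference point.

Foxtrot

Distances from the reference point ((9.1, 3.7)):
Echo: 54.6 km
Foxtrot: 51.6 km
Charlie: 48.8 km
Delta: 45.1 km
Alpha: 36.3 km
Golf: 27.1 km
Bravo: 24.9 km
The second-farthest is Foxtrot at 51.6 km.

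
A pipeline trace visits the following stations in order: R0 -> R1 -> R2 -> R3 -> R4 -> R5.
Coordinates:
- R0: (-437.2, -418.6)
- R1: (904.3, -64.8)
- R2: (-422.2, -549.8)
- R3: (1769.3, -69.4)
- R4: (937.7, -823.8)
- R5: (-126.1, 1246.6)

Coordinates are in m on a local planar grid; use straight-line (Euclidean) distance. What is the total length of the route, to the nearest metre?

8494 m

Leg distances:
R0→R1: 1387.4 m  (cumulative 1387.4 m)
R1→R2: 1412.4 m  (cumulative 2799.8 m)
R2→R3: 2243.5 m  (cumulative 5043.3 m)
R3→R4: 1122.8 m  (cumulative 6166.1 m)
R4→R5: 2327.7 m  (cumulative 8493.8 m)
Total route length ≈ 8494 m.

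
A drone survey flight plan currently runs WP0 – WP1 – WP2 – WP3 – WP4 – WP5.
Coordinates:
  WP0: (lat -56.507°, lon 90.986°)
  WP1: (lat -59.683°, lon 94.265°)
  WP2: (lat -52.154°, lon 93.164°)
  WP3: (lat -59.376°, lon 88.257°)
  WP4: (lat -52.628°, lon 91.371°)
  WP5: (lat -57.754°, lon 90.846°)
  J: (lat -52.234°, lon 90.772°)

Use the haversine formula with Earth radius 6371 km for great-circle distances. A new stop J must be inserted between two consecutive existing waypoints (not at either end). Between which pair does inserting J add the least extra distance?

Added distance for inserting J between each consecutive pair:
WP0–WP1: 929.2 km
WP1–WP2: 179.4 km
WP2–WP3: 113.5 km
WP3–WP4: 94.4 km
WP4–WP5: 102.6 km
Smallest added distance is 94.4 km, inserting between WP3 and WP4.

between WP3 and WP4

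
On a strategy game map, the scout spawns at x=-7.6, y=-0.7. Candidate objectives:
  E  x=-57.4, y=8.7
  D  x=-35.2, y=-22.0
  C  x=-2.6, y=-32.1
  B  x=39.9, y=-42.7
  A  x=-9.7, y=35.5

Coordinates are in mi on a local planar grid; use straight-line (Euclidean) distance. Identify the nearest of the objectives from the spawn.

C

Distances from the spawn (x=-7.6, y=-0.7):
C: 31.8 mi
D: 34.9 mi
A: 36.3 mi
E: 50.7 mi
B: 63.4 mi
The nearest is C at 31.8 mi.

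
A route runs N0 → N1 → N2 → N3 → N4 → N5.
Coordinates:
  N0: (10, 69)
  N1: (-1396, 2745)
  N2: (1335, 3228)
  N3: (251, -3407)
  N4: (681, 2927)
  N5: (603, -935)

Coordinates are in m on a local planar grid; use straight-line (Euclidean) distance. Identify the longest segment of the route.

Leg distances:
N0→N1: 3022.9 m
N1→N2: 2773.4 m
N2→N3: 6723.0 m
N3→N4: 6348.6 m
N4→N5: 3862.8 m
The longest leg is N2–N3 at 6723.0 m.

N2–N3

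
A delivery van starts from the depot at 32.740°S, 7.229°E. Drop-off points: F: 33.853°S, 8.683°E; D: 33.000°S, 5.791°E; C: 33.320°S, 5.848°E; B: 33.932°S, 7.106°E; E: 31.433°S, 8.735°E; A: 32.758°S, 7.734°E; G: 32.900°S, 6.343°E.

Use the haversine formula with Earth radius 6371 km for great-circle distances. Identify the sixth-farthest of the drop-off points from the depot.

G

Distances from the depot (32.740°S, 7.229°E):
E: 203.1 km
F: 183.2 km
C: 144.0 km
D: 137.4 km
B: 133.0 km
G: 84.7 km
A: 47.3 km
The sixth-farthest is G at 84.7 km.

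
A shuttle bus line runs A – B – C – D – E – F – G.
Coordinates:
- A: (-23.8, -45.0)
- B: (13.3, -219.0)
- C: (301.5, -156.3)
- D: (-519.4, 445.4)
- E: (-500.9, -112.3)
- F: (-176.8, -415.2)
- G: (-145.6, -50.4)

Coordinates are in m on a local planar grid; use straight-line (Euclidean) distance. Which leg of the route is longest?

C–D

Leg distances:
A→B: 177.9 m
B→C: 294.9 m
C→D: 1017.8 m
D→E: 558.0 m
E→F: 443.6 m
F→G: 366.1 m
The longest leg is C–D at 1017.8 m.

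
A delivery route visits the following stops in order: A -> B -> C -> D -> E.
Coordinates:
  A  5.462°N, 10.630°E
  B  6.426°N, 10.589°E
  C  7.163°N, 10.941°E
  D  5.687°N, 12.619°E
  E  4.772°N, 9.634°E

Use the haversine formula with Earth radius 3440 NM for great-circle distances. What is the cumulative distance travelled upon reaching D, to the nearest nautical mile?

Leg distances:
A→B: 57.9 NM  (cumulative 57.9 NM)
B→C: 49.0 NM  (cumulative 106.9 NM)
C→D: 133.7 NM  (cumulative 240.6 NM)
Cumulative distance at D ≈ 241 NM.

241 NM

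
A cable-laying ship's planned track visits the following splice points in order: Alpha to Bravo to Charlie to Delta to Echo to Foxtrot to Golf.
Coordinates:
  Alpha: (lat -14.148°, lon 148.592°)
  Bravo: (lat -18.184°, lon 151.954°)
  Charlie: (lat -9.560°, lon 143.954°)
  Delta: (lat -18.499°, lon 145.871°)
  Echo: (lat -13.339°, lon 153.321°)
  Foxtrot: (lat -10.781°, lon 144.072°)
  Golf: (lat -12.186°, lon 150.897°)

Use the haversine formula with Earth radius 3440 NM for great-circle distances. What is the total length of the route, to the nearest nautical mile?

3059 NM

Leg distances:
Alpha→Bravo: 310.3 NM  (cumulative 310.3 NM)
Bravo→Charlie: 696.4 NM  (cumulative 1006.7 NM)
Charlie→Delta: 548.2 NM  (cumulative 1554.9 NM)
Delta→Echo: 529.9 NM  (cumulative 2084.8 NM)
Echo→Foxtrot: 564.3 NM  (cumulative 2649.1 NM)
Foxtrot→Golf: 410.3 NM  (cumulative 3059.4 NM)
Total route length ≈ 3059 NM.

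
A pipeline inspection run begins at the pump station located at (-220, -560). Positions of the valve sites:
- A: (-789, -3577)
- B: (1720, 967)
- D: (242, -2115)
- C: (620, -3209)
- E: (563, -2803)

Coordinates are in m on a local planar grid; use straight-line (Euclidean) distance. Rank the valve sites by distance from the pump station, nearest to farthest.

Distance from the pump station at (-220, -560) to each:
D (242, -2115): 1622.2 m
E (563, -2803): 2375.7 m
B (1720, 967): 2468.9 m
C (620, -3209): 2779.0 m
A (-789, -3577): 3070.2 m

D, E, B, C, A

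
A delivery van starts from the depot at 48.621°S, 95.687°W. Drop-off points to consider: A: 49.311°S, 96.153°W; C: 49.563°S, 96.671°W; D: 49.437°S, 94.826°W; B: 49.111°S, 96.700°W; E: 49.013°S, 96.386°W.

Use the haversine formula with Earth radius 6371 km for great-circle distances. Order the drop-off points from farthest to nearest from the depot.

Distances from the depot:
C 49.563°S, 96.671°W: 126.9 km
D 49.437°S, 94.826°W: 110.3 km
B 49.111°S, 96.700°W: 92.0 km
A 49.311°S, 96.153°W: 83.9 km
E 49.013°S, 96.386°W: 67.2 km

C, D, B, A, E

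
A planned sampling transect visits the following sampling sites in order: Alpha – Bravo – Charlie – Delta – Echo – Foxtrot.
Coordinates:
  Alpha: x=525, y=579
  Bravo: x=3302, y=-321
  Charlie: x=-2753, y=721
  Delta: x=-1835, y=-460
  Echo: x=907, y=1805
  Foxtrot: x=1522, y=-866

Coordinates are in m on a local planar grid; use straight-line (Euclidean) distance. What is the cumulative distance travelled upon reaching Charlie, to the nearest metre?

9063 m

Leg distances:
Alpha→Bravo: 2919.2 m  (cumulative 2919.2 m)
Bravo→Charlie: 6144.0 m  (cumulative 9063.2 m)
Cumulative distance at Charlie ≈ 9063 m.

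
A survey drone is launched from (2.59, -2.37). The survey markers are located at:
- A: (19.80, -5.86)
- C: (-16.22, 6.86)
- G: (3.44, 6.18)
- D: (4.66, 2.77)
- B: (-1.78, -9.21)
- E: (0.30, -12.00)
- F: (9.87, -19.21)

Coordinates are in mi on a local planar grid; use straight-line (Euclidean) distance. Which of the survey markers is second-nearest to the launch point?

B

Distances from the launch point ((2.59, -2.37)):
D: 5.5 mi
B: 8.1 mi
G: 8.6 mi
E: 9.9 mi
A: 17.6 mi
F: 18.3 mi
C: 21.0 mi
The second-nearest is B at 8.1 mi.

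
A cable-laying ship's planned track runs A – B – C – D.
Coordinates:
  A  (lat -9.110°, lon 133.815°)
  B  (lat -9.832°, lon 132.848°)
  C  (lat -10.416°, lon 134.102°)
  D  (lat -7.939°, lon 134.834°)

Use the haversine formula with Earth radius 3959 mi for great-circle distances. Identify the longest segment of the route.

Leg distances:
A→B: 82.7 mi
B→C: 94.4 mi
C→D: 178.3 mi
The longest leg is C–D at 178.3 mi.

C–D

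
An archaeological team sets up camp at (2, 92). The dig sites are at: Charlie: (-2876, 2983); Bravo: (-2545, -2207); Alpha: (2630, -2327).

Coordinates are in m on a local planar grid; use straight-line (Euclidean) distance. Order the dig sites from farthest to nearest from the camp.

Distances from the camp:
Charlie (-2876, 2983): 4079.3 m
Alpha (2630, -2327): 3571.8 m
Bravo (-2545, -2207): 3431.1 m

Charlie, Alpha, Bravo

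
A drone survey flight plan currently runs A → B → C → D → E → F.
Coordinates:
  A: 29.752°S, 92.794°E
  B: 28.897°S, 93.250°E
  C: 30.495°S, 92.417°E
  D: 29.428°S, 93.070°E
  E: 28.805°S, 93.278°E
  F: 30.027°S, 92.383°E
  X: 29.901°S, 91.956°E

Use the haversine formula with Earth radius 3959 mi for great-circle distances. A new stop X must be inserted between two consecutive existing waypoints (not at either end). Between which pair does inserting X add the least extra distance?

Added distance for inserting X between each consecutive pair:
A–B: 90.4 mi
B–C: 32.5 mi
C–D: 40.4 mi
D–E: 139.5 mi
E–F: 36.7 mi
Smallest added distance is 32.5 mi, inserting between B and C.

between B and C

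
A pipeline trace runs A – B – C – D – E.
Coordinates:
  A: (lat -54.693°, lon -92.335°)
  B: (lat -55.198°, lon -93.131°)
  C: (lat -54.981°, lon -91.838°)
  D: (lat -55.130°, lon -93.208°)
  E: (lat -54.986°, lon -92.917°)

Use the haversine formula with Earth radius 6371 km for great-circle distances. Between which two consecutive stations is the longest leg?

C–D

Leg distances:
A→B: 75.7 km
B→C: 85.7 km
C→D: 88.8 km
D→E: 24.5 km
The longest leg is C–D at 88.8 km.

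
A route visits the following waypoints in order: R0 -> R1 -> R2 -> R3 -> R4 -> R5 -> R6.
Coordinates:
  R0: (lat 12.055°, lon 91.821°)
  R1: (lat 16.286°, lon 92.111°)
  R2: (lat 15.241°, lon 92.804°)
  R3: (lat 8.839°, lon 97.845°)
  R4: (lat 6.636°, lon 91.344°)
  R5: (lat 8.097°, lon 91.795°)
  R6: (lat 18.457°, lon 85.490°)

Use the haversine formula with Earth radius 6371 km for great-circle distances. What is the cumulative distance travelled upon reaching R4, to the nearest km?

Leg distances:
R0→R1: 471.5 km  (cumulative 471.5 km)
R1→R2: 137.8 km  (cumulative 609.3 km)
R2→R3: 898.3 km  (cumulative 1507.6 km)
R3→R4: 757.0 km  (cumulative 2264.6 km)
Cumulative distance at R4 ≈ 2265 km.

2265 km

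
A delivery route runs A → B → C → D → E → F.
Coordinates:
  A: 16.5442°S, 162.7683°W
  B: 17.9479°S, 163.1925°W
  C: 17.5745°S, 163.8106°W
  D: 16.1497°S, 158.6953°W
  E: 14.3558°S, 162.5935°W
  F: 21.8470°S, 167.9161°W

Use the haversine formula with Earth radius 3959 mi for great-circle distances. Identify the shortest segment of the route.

Leg distances:
A→B: 101.0 mi
B→C: 48.2 mi
C→D: 352.3 mi
D→E: 287.9 mi
E→F: 624.4 mi
The shortest leg is B–C at 48.2 mi.

B–C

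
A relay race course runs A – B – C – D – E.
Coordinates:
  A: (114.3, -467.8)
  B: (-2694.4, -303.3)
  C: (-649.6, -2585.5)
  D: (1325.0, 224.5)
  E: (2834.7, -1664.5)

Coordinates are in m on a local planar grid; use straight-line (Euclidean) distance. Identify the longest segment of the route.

Leg distances:
A→B: 2813.5 m
B→C: 3064.3 m
C→D: 3434.4 m
D→E: 2418.2 m
The longest leg is C–D at 3434.4 m.

C–D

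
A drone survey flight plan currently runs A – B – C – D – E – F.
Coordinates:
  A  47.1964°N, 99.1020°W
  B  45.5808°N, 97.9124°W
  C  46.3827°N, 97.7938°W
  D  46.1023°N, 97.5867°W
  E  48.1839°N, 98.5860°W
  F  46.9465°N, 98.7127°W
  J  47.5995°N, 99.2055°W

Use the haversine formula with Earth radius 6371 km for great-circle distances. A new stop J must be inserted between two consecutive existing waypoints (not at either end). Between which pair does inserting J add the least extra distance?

Added distance for inserting J between each consecutive pair:
A–B: 89.3 km
B–C: 328.1 km
C–D: 344.6 km
D–E: 43.3 km
E–F: 23.4 km
Smallest added distance is 23.4 km, inserting between E and F.

between E and F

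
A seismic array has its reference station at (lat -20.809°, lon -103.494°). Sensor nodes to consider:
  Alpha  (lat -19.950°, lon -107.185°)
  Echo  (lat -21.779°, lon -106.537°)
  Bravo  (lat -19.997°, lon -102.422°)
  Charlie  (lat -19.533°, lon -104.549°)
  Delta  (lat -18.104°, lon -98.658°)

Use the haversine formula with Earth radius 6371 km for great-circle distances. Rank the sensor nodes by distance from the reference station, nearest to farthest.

Computing each great-circle distance from (lat -20.809°, lon -103.494°):
Bravo (lat -19.997°, lon -102.422°): 143.6 km
Charlie (lat -19.533°, lon -104.549°): 179.6 km
Echo (lat -21.779°, lon -106.537°): 333.2 km
Alpha (lat -19.950°, lon -107.185°): 396.4 km
Delta (lat -18.104°, lon -98.658°): 589.5 km

Bravo, Charlie, Echo, Alpha, Delta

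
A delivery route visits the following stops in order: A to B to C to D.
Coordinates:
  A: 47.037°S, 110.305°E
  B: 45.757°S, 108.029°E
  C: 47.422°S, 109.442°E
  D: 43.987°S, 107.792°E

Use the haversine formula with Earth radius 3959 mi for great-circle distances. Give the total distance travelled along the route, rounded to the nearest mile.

Leg distances:
A→B: 139.9 mi  (cumulative 139.9 mi)
B→C: 133.2 mi  (cumulative 273.1 mi)
C→D: 250.3 mi  (cumulative 523.5 mi)
Total route length ≈ 523 mi.

523 mi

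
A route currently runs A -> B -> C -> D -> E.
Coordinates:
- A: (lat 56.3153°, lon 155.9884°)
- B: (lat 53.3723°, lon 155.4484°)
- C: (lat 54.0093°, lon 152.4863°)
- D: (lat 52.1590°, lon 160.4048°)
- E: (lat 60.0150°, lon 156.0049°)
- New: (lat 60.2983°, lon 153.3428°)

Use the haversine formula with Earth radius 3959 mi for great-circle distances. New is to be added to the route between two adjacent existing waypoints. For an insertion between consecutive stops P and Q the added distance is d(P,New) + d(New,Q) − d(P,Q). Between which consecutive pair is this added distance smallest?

between D and E

Added distance for inserting New between each consecutive pair:
A–B: 572.0 mi
B–C: 791.9 mi
C–D: 706.9 mi
D–E: 148.8 mi
Smallest added distance is 148.8 mi, inserting between D and E.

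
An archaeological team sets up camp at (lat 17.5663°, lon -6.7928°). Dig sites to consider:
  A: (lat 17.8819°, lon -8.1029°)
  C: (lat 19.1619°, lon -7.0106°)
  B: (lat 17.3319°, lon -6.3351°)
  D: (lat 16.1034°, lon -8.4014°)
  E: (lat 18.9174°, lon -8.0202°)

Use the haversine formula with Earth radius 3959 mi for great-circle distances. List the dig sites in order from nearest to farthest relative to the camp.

B, A, C, E, D

Distances from the camp:
B (lat 17.3319°, lon -6.3351°): 34.2 mi
A (lat 17.8819°, lon -8.1029°): 88.9 mi
C (lat 19.1619°, lon -7.0106°): 111.2 mi
E (lat 18.9174°, lon -8.0202°): 123.3 mi
D (lat 16.1034°, lon -8.4014°): 146.7 mi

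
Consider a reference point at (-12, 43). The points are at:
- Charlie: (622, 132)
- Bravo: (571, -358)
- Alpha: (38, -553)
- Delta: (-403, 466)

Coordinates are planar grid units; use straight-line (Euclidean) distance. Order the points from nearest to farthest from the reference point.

Computing each straight-line distance from (-12, 43):
Delta (-403, 466): 576.0
Alpha (38, -553): 598.1
Charlie (622, 132): 640.2
Bravo (571, -358): 707.6

Delta, Alpha, Charlie, Bravo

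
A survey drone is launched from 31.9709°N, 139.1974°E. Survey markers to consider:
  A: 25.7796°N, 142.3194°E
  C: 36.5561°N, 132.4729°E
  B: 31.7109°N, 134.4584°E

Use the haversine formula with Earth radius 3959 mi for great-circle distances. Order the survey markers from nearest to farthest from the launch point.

Computing each great-circle distance from 31.9709°N, 139.1974°E:
B 31.7109°N, 134.4584°E: 278.7 mi
A 25.7796°N, 142.3194°E: 467.6 mi
C 36.5561°N, 132.4729°E: 497.6 mi

B, A, C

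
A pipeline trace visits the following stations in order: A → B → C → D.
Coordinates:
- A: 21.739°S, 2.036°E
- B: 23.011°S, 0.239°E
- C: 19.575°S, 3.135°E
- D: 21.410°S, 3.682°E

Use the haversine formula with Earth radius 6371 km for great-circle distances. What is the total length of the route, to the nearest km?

Leg distances:
A→B: 232.7 km  (cumulative 232.7 km)
B→C: 485.8 km  (cumulative 718.4 km)
C→D: 211.8 km  (cumulative 930.3 km)
Total route length ≈ 930 km.

930 km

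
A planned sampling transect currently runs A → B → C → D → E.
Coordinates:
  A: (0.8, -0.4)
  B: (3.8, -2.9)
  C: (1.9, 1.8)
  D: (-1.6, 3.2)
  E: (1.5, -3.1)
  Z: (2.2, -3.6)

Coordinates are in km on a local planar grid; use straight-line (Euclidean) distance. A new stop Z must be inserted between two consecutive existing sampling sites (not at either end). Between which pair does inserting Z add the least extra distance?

Added distance for inserting Z between each consecutive pair:
A–B: 1.3 km
B–C: 2.1 km
C–D: 9.4 km
D–E: 1.6 km
Smallest added distance is 1.3 km, inserting between A and B.

between A and B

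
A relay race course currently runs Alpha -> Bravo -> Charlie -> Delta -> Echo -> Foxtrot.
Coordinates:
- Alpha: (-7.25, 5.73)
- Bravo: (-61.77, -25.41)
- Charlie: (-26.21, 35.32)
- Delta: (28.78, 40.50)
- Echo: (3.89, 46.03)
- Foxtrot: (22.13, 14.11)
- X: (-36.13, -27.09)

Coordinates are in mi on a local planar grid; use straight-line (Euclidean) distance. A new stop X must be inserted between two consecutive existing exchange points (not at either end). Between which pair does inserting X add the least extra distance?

Added distance for inserting X between each consecutive pair:
Alpha–Bravo: 6.6 mi
Bravo–Charlie: 18.5 mi
Charlie–Delta: 101.7 mi
Delta–Echo: 151.6 mi
Echo–Foxtrot: 117.9 mi
Smallest added distance is 6.6 mi, inserting between Alpha and Bravo.

between Alpha and Bravo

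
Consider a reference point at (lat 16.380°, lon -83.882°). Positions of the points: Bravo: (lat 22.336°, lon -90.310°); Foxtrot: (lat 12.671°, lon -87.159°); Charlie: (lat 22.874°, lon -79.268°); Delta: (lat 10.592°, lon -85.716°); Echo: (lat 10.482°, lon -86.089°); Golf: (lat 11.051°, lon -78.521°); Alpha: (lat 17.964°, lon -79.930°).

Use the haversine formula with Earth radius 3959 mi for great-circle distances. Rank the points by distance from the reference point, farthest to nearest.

Bravo, Charlie, Golf, Echo, Delta, Foxtrot, Alpha

Distance from the reference point at (lat 16.380°, lon -83.882°) to each:
Bravo (lat 22.336°, lon -90.310°): 587.1 mi
Charlie (lat 22.874°, lon -79.268°): 539.8 mi
Golf (lat 11.051°, lon -78.521°): 514.8 mi
Echo (lat 10.482°, lon -86.089°): 433.7 mi
Delta (lat 10.592°, lon -85.716°): 418.5 mi
Foxtrot (lat 12.671°, lon -87.159°): 337.2 mi
Alpha (lat 17.964°, lon -79.930°): 282.9 mi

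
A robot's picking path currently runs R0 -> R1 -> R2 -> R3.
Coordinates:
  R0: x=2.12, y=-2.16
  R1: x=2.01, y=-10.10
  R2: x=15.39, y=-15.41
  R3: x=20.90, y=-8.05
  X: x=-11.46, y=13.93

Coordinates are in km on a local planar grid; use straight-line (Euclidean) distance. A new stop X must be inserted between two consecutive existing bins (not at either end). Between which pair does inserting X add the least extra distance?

between R0 and R1

Added distance for inserting X between each consecutive pair:
R0–R1: 40.7 km
R1–R2: 52.9 km
R2–R3: 69.7 km
Smallest added distance is 40.7 km, inserting between R0 and R1.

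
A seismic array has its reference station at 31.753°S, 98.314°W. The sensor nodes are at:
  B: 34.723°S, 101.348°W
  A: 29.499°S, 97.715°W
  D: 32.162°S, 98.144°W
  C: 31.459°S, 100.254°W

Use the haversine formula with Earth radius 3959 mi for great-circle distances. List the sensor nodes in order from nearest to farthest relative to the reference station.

Distances from the reference station:
D 32.162°S, 98.144°W: 30.0 mi
C 31.459°S, 100.254°W: 116.0 mi
A 29.499°S, 97.715°W: 159.8 mi
B 34.723°S, 101.348°W: 269.9 mi

D, C, A, B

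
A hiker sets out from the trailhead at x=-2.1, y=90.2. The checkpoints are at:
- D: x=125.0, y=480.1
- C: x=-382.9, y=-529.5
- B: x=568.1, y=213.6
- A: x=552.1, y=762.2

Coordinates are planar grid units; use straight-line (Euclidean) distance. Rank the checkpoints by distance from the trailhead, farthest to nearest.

A, C, B, D

Distances from the trailhead:
A x=552.1, y=762.2: 871.0
C x=-382.9, y=-529.5: 727.3
B x=568.1, y=213.6: 583.4
D x=125.0, y=480.1: 410.1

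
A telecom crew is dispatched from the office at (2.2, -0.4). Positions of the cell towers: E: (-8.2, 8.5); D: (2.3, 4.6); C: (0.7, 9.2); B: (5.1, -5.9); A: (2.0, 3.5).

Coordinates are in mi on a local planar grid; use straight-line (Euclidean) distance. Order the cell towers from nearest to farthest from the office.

Distance from the office at (2.2, -0.4) to each:
A (2.0, 3.5): 3.9 mi
D (2.3, 4.6): 5.0 mi
B (5.1, -5.9): 6.2 mi
C (0.7, 9.2): 9.7 mi
E (-8.2, 8.5): 13.7 mi

A, D, B, C, E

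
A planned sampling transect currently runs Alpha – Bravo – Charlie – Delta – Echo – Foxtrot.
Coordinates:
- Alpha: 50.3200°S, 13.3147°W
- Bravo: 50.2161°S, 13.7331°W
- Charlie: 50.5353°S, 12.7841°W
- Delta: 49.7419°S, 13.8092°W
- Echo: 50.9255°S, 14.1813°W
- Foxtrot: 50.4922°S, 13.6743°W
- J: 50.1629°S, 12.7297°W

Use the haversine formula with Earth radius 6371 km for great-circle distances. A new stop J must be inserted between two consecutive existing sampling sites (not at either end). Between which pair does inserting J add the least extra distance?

Added distance for inserting J between each consecutive pair:
Alpha–Bravo: 84.9 km
Bravo–Charlie: 37.2 km
Charlie–Delta: 17.4 km
Delta–Echo: 89.2 km
Echo–Foxtrot: 149.5 km
Smallest added distance is 17.4 km, inserting between Charlie and Delta.

between Charlie and Delta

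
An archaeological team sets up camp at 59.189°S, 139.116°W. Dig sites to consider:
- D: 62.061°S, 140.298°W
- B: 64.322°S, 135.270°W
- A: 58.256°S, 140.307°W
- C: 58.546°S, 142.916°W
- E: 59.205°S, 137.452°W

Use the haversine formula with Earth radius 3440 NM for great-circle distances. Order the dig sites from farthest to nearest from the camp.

Distances from the camp:
B 64.322°S, 135.270°W: 326.8 NM
D 62.061°S, 140.298°W: 175.9 NM
C 58.546°S, 142.916°W: 124.1 NM
A 58.256°S, 140.307°W: 67.2 NM
E 59.205°S, 137.452°W: 51.2 NM

B, D, C, A, E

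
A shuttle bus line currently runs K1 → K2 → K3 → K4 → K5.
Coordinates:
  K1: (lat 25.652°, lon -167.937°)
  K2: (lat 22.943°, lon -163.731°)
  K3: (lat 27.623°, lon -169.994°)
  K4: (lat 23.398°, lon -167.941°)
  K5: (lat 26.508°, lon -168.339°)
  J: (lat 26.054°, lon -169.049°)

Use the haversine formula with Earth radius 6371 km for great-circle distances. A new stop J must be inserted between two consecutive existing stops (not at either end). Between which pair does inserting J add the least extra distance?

Added distance for inserting J between each consecutive pair:
K1–K2: 237.6 km
K2–K3: 21.0 km
K3–K4: 0.9 km
K4–K5: 54.6 km
Smallest added distance is 0.9 km, inserting between K3 and K4.

between K3 and K4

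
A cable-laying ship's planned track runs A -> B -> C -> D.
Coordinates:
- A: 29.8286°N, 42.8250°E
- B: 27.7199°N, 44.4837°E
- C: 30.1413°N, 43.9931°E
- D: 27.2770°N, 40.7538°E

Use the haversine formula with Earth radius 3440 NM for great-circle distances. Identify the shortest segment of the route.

B–C

Leg distances:
A→B: 153.8 NM
B→C: 147.6 NM
C→D: 242.2 NM
The shortest leg is B–C at 147.6 NM.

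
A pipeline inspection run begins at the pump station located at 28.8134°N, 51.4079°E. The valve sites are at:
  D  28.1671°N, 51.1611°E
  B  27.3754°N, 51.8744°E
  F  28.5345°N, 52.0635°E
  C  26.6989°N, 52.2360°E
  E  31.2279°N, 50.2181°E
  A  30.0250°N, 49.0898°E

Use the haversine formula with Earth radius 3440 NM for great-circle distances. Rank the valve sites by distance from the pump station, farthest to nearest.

Computing each great-circle distance from 28.8134°N, 51.4079°E:
E 31.2279°N, 50.2181°E: 157.6 NM
A 30.0250°N, 49.0898°E: 141.4 NM
C 26.6989°N, 52.2360°E: 134.4 NM
B 27.3754°N, 51.8744°E: 89.8 NM
D 28.1671°N, 51.1611°E: 40.9 NM
F 28.5345°N, 52.0635°E: 38.4 NM

E, A, C, B, D, F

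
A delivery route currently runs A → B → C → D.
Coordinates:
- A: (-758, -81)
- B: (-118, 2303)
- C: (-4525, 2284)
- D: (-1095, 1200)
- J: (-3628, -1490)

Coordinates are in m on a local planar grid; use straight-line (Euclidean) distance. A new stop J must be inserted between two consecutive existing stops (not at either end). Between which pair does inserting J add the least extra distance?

Added distance for inserting J between each consecutive pair:
A–B: 5896.7 m
B–C: 4640.0 m
C–D: 3976.8 m
Smallest added distance is 3976.8 m, inserting between C and D.

between C and D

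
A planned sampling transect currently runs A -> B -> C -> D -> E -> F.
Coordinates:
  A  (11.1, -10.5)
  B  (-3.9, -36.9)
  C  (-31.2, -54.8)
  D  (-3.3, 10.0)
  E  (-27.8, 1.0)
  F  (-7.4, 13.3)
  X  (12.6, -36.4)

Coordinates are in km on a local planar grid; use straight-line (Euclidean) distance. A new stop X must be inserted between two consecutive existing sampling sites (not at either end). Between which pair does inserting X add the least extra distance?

between A and B

Added distance for inserting X between each consecutive pair:
A–B: 12.1 km
B–C: 31.4 km
C–D: 26.0 km
D–E: 78.0 km
E–F: 84.8 km
Smallest added distance is 12.1 km, inserting between A and B.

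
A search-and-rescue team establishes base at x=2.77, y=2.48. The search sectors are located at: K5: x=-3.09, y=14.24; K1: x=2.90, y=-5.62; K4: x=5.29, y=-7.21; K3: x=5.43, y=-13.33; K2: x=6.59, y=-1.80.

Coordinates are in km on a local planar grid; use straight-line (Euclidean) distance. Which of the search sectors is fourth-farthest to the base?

K1

Distance to each, sorted:
K3: 16.0 km
K5: 13.1 km
K4: 10.0 km
K1: 8.1 km
K2: 5.7 km
The fourth-farthest is K1 at 8.1 km.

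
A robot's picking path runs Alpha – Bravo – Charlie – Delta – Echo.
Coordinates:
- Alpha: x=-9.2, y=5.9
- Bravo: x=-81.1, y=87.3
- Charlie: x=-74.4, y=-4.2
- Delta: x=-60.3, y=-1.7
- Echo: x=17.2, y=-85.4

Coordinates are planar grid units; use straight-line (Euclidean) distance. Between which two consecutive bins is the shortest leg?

Charlie–Delta

Leg distances:
Alpha→Bravo: 108.6
Bravo→Charlie: 91.7
Charlie→Delta: 14.3
Delta→Echo: 114.1
The shortest leg is Charlie–Delta at 14.3.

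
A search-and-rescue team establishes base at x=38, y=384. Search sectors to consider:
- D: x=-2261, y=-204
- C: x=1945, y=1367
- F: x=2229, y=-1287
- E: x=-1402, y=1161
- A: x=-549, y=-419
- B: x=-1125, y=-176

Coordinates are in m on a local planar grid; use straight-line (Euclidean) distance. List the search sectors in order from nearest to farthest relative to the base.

A, B, E, C, D, F

Computing each straight-line distance from x=38, y=384:
A x=-549, y=-419: 994.7 m
B x=-1125, y=-176: 1290.8 m
E x=-1402, y=1161: 1636.3 m
C x=1945, y=1367: 2145.4 m
D x=-2261, y=-204: 2373.0 m
F x=2229, y=-1287: 2755.5 m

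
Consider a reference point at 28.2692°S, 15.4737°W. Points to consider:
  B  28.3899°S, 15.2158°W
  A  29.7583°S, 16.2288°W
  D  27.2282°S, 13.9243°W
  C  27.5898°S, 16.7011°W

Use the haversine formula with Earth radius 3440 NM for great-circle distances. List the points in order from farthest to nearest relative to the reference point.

D, A, C, B

Distance from the reference point at 28.2692°S, 15.4737°W to each:
D 27.2282°S, 13.9243°W: 103.4 NM
A 29.7583°S, 16.2288°W: 97.8 NM
C 27.5898°S, 16.7011°W: 76.8 NM
B 28.3899°S, 15.2158°W: 15.4 NM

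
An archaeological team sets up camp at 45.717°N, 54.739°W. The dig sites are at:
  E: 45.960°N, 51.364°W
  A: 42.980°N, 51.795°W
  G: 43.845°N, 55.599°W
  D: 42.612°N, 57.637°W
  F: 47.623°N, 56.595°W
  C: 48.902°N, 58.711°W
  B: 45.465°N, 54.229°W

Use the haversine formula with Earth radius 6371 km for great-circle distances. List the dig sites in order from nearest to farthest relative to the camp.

Computing each great-circle distance from 45.717°N, 54.739°W:
B 45.465°N, 54.229°W: 48.6 km
G 43.845°N, 55.599°W: 218.9 km
F 47.623°N, 56.595°W: 254.9 km
E 45.960°N, 51.364°W: 262.8 km
A 42.980°N, 51.795°W: 383.9 km
D 42.612°N, 57.637°W: 415.4 km
C 48.902°N, 58.711°W: 463.7 km

B, G, F, E, A, D, C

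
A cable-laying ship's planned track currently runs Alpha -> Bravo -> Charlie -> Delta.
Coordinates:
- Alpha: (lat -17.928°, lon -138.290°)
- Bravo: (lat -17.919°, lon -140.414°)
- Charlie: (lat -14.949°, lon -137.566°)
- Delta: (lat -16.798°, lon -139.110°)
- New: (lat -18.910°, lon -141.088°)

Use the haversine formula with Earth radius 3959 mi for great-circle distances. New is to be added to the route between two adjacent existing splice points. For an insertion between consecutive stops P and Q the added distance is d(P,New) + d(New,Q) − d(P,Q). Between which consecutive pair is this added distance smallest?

between Alpha and Bravo

Added distance for inserting New between each consecutive pair:
Alpha–Bravo: 137.4 mi
Bravo–Charlie: 162.0 mi
Charlie–Delta: 390.9 mi
Smallest added distance is 137.4 mi, inserting between Alpha and Bravo.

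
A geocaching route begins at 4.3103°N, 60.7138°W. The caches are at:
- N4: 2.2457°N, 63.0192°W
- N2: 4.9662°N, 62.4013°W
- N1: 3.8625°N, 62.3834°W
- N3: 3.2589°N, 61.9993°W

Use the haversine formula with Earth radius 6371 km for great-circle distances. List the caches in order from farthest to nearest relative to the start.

N4, N2, N1, N3

Distance from the start at 4.3103°N, 60.7138°W to each:
N4 2.2457°N, 63.0192°W: 343.8 km
N2 4.9662°N, 62.4013°W: 200.7 km
N1 3.8625°N, 62.3834°W: 191.8 km
N3 3.2589°N, 61.9993°W: 184.4 km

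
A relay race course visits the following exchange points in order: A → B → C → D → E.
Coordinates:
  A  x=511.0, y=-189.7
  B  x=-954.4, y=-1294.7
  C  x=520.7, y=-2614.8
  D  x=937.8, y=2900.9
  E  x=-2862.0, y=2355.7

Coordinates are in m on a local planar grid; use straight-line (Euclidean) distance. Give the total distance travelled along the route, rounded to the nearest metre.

13185 m

Leg distances:
A→B: 1835.3 m  (cumulative 1835.3 m)
B→C: 1979.5 m  (cumulative 3814.9 m)
C→D: 5531.4 m  (cumulative 9346.3 m)
D→E: 3838.7 m  (cumulative 13185.0 m)
Total route length ≈ 13185 m.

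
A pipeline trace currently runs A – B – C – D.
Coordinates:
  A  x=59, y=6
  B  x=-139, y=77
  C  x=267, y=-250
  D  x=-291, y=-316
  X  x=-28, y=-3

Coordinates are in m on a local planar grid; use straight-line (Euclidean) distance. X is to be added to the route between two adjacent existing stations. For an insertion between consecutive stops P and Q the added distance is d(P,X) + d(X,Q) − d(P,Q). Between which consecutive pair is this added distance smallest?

between B and C

Added distance for inserting X between each consecutive pair:
A–B: 13.9 m
B–C: 0.3 m
C–D: 231.7 m
Smallest added distance is 0.3 m, inserting between B and C.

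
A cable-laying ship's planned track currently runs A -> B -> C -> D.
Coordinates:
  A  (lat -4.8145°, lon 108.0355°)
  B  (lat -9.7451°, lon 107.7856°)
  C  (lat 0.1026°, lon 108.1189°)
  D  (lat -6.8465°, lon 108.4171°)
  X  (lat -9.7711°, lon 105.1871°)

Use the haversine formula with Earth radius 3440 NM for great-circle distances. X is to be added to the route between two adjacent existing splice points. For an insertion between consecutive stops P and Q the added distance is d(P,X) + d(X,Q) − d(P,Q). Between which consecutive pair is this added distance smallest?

between B and C

Added distance for inserting X between each consecutive pair:
A–B: 199.9 NM
B–C: 180.3 NM
C–D: 460.6 NM
Smallest added distance is 180.3 NM, inserting between B and C.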